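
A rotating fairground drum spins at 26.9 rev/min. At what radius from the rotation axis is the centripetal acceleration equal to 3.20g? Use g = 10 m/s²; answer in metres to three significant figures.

ω = 26.9 rev/min × 2π/60 = 2.817 rad/s.
a_c = ω²r = 3.20g ⇒ r = 3.20 × 10.0 / (2.817)² = 32.00/7.935 = 4.033 m.

4.03 m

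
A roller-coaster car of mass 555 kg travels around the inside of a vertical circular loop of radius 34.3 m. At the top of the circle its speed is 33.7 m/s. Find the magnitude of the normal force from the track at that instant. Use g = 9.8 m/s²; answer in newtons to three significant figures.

At the top, both N and the weight mg point inward (toward the centre), so N + mg = mv²/r.
N = m(v²/r − g) = 555 × ((33.7)²/34.3 − 9.8) = 555 × (33.11 − 9.8) = 555 × 23.31 = 12940 N.

12900 N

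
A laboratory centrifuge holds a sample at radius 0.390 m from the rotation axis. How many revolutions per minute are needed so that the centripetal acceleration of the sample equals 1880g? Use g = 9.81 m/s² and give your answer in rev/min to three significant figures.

Require ω²r = 1880g, so ω = √(1880 × 9.81/0.390) = 217.5 rad/s.
In rev/min: ω × 60/(2π) = 217.5 × 60/(2π) = 2077 rev/min.

2080 rev/min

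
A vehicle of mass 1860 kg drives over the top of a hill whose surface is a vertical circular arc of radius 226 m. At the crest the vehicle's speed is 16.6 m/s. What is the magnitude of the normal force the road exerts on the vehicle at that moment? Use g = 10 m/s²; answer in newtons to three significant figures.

At the crest the centripetal acceleration points downward (toward the centre of the arc), so mg − N = mv²/r.
N = m(g − v²/r) = 1860 × (10.0 − (16.6)²/226) = 1860 × (10.0 − 1.219) = 1860 × 8.781 = 16330 N.

16300 N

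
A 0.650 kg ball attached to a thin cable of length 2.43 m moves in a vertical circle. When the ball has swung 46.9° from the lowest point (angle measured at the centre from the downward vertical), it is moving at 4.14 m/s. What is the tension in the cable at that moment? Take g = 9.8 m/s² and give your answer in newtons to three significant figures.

8.94 N

Take the radial direction toward the centre of the circle as positive. The component of the weight along the string toward the centre is −mg cos φ (φ measured from the bottom), so Newton's second law along the string gives T − mg cos φ = m v²/r.
cos 46.9° = 0.6833, so T = m(v²/r + g cos φ) = 0.650 × ((4.14)²/2.43 + 9.8 × 0.6833) = 0.650 × (7.053 + (6.696)) = 0.650 × 13.75 = 8.937 N.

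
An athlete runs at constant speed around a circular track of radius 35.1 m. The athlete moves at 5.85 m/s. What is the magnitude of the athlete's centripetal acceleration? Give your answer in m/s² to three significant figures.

a_c = v²/r = (5.850)²/35.1 = 34.22/35.1 = 0.9750 m/s².

0.975 m/s²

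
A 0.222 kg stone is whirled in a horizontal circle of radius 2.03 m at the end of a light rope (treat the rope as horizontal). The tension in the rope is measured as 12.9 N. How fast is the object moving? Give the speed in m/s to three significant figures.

T = m v²/r ⇒ v = √(T r / m) = √(12.9 × 2.03 / 0.222) = √118.0 = 10.86 m/s.

10.9 m/s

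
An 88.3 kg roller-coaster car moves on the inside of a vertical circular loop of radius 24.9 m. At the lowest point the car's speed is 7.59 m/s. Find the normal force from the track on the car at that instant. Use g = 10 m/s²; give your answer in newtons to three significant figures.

1090 N

At the lowest point, N points up (toward the centre) and the weight mg points down (away from the centre), so the net inward force is N − mg = mv²/r.
N = m(v²/r + g) = 88.3 × ((7.59)²/24.9 + 10.0) = 88.3 × (2.314 + 10.0) = 88.3 × 12.31 = 1087 N.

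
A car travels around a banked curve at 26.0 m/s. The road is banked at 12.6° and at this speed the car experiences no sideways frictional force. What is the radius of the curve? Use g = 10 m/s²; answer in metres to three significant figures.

302 m

Frictionless banking: tanθ = v²/(rg), so r = v²/(g tanθ).
r = (26.0)²/(10.0 × tan 12.6°) = 676.0/(10.0 × 0.2235) = 676.0/2.235 = 302.4 m.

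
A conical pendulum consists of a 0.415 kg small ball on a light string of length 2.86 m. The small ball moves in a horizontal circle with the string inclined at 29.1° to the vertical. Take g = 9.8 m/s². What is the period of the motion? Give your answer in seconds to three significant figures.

3.17 s

r = L sinθ = 1.391 m. From T sinθ = mω²r and T cosθ = mg: tanθ = ω²r/g, so ω² = g tanθ / r = g/(L cosθ).
ω = √(g/(L cosθ)) = √(9.8/(2.86 × 0.8738)) = √3.922 = 1.980 rad/s.
Period = 2π/ω = 3.173 s.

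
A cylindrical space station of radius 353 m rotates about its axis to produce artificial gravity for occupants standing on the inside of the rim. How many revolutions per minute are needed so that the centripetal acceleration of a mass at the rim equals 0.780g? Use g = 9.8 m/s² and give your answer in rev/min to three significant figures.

Require ω²r = 0.780g, so ω = √(0.780 × 9.8/353) = 0.1472 rad/s.
In rev/min: ω × 60/(2π) = 0.1472 × 60/(2π) = 1.405 rev/min.

1.41 rev/min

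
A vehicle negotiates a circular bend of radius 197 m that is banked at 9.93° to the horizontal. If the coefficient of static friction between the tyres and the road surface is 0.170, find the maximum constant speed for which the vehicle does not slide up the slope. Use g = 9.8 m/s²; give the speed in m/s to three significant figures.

At the maximum speed, friction acts down the slope at its limiting value f = μN. Radially (horizontal, toward centre): N sinθ + μN cosθ = mv²/r. Vertically: N cosθ − μN sinθ = mg.
Dividing: v² = r g (sinθ + μcosθ)/(cosθ − μsinθ).
sinθ + μcosθ = 0.1724 + 0.170×0.9850 = 0.3399; cosθ − μsinθ = 0.9850 − 0.170×0.1724 = 0.9557.
v² = 197 × 9.8 × 0.3399/0.9557 = 686.6 m²/s², so v = 26.20 m/s.

26.2 m/s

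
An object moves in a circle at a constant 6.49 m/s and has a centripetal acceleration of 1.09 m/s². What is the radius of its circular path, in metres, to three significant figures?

a_c = v²/r ⇒ r = v²/a_c = (6.49)²/1.09 = 42.12/1.09 = 38.64 m.

38.6 m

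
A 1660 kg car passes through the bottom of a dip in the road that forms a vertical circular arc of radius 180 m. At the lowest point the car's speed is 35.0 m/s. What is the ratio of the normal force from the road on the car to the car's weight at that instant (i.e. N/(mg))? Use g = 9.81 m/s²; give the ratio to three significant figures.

At the bottom, N − mg = mv²/r, so N = m(v²/r + g) and N/(mg) = v²/(rg) + 1 = (35.0)²/(180 × 9.81) + 1 = 0.6937 + 1 = 1.694.

1.69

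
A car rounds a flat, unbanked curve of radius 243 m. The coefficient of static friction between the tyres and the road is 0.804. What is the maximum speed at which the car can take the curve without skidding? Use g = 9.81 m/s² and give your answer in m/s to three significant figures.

The only inward force on a level bend is static friction, so at the limit f_s = μ_s N = μ_s m g = m v²/r.
Mass cancels: v_max = √(μ_s g r) = √(0.804 × 9.81 × 243) = √1917 = 43.78 m/s.

43.8 m/s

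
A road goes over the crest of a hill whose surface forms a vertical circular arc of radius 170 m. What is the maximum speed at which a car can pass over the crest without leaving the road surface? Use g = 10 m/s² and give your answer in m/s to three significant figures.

41.2 m/s

At the crest the centre of the circle is below the car, so the net downward (centripetal) force is mg − N = mv²/r.
The car leaves the road when N → 0, giving v_max = √(g r) = √(10.0 × 170) = 41.23 m/s.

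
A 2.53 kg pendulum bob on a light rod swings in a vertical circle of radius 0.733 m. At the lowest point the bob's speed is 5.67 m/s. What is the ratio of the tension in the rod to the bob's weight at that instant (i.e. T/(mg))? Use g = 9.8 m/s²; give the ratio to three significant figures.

At the bottom, T − mg = mv²/r, so T = m(v²/r + g) and T/(mg) = v²/(rg) + 1 = (5.67)²/(0.733 × 9.8) + 1 = 4.475 + 1 = 5.475.

5.48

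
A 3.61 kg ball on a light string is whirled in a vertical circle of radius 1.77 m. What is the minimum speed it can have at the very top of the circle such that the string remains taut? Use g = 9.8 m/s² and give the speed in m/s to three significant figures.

At the highest point the centre is directly below, so both the weight and T act inward: T + mg = mv²/r.
At minimum speed T → 0, so mg = mv_min²/r ⇒ v_min = √(g r) = √(9.8 × 1.77) = 4.165 m/s.

4.16 m/s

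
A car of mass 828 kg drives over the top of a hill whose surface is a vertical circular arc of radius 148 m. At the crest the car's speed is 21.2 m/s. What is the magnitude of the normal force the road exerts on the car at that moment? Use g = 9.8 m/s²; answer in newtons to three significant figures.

5600 N

At the crest the centripetal acceleration points downward (toward the centre of the arc), so mg − N = mv²/r.
N = m(g − v²/r) = 828 × (9.8 − (21.2)²/148) = 828 × (9.8 − 3.037) = 828 × 6.763 = 5600 N.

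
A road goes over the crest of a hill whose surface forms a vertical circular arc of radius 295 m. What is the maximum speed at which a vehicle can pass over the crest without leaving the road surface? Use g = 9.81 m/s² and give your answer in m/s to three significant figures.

53.8 m/s

At the crest the centre of the circle is below the vehicle, so the net downward (centripetal) force is mg − N = mv²/r.
The vehicle leaves the road when N → 0, giving v_max = √(g r) = √(9.81 × 295) = 53.80 m/s.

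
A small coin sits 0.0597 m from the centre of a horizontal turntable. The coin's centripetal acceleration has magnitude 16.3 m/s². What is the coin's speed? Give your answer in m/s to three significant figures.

0.986 m/s

a_c = v²/r ⇒ v = √(a_c · r) = √(16.3 × 0.0597) = √0.9731 = 0.9865 m/s.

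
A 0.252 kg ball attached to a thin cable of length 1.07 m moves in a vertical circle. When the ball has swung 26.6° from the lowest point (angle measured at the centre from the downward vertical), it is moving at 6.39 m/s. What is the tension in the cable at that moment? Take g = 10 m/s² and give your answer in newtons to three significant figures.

Take the radial direction toward the centre of the circle as positive. The component of the weight along the string toward the centre is −mg cos φ (φ measured from the bottom), so Newton's second law along the string gives T − mg cos φ = m v²/r.
cos 26.6° = 0.8942, so T = m(v²/r + g cos φ) = 0.252 × ((6.39)²/1.07 + 10.0 × 0.8942) = 0.252 × (38.16 + (8.942)) = 0.252 × 47.10 = 11.87 N.

11.9 N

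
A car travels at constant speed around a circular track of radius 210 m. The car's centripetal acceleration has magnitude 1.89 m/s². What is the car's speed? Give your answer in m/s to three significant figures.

19.9 m/s

a_c = v²/r ⇒ v = √(a_c · r) = √(1.89 × 210) = √396.9 = 19.92 m/s.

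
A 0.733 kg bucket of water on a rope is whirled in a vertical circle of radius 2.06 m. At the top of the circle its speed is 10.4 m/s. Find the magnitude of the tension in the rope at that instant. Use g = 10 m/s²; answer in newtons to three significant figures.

At the top, both T and the weight mg point inward (toward the centre), so T + mg = mv²/r.
T = m(v²/r − g) = 0.733 × ((10.4)²/2.06 − 10.0) = 0.733 × (52.50 − 10.0) = 0.733 × 42.50 = 31.16 N.

31.2 N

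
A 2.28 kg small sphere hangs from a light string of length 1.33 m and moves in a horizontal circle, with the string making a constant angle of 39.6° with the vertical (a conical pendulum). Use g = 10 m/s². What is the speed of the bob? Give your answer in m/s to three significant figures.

2.65 m/s

The radius of the circle is r = L sinθ = 1.33 × sin 39.6° = 0.8478 m.
Horizontally T sinθ = mv²/r and vertically T cosθ = mg, so tanθ = v²/(rg).
v = √(r g tanθ) = √(0.8478 × 10.0 × 0.8273) = √7.013 = 2.648 m/s.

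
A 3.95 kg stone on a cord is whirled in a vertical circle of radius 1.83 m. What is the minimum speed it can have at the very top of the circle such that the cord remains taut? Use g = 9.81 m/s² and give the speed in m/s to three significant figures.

At the top, both weight mg and T point toward the centre: T + mg = mv²/r.
At minimum speed T → 0, so mg = mv_min²/r ⇒ v_min = √(g r) = √(9.81 × 1.83) = 4.237 m/s.

4.24 m/s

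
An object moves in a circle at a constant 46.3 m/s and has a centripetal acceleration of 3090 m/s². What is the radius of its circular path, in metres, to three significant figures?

0.694 m

a_c = v²/r ⇒ r = v²/a_c = (46.3)²/3090 = 2144/3090 = 0.6938 m.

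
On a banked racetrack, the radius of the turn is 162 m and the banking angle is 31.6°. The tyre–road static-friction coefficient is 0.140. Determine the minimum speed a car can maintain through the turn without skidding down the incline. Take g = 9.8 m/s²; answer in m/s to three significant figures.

26.4 m/s

At the minimum speed, friction acts up the slope at its limiting value f = μN. Radially (horizontal, toward centre): N sinθ − μN cosθ = mv²/r. Vertically: N cosθ + μN sinθ = mg.
Dividing: v² = r g (sinθ − μcosθ)/(cosθ + μsinθ).
sinθ − μcosθ = 0.5240 − 0.140×0.8517 = 0.4047; cosθ + μsinθ = 0.8517 + 0.140×0.5240 = 0.9251.
v² = 162 × 9.8 × 0.4047/0.9251 = 694.6 m²/s², so v = 26.36 m/s.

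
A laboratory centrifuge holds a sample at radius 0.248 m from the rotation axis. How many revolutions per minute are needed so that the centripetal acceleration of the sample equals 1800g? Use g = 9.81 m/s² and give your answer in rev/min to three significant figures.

2550 rev/min

Require ω²r = 1800g, so ω = √(1800 × 9.81/0.248) = 266.8 rad/s.
In rev/min: ω × 60/(2π) = 266.8 × 60/(2π) = 2548 rev/min.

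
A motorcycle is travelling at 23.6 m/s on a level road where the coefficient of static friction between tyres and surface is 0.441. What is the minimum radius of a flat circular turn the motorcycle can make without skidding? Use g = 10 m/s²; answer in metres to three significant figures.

At the limit, μ_s m g = m v²/r, so r_min = v²/(μ_s g) = (23.6)²/(0.441 × 10.0) = 557.0/4.410 = 126.3 m.

126 m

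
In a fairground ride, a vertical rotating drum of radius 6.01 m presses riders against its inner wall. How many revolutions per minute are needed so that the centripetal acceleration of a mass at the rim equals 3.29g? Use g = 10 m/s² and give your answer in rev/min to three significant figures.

Require ω²r = 3.29g, so ω = √(3.29 × 10.0/6.01) = 2.340 rad/s.
In rev/min: ω × 60/(2π) = 2.340 × 60/(2π) = 22.34 rev/min.

22.3 rev/min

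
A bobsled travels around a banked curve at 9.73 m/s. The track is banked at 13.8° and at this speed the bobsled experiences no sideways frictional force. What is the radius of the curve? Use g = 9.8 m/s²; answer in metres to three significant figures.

39.3 m

Frictionless banking: tanθ = v²/(rg), so r = v²/(g tanθ).
r = (9.73)²/(9.8 × tan 13.8°) = 94.67/(9.8 × 0.2456) = 94.67/2.407 = 39.33 m.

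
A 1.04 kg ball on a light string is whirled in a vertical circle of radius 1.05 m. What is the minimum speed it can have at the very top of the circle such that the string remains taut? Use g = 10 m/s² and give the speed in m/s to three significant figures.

3.24 m/s

At the top, both weight mg and T point toward the centre: T + mg = mv²/r.
At minimum speed T → 0, so mg = mv_min²/r ⇒ v_min = √(g r) = √(10.0 × 1.05) = 3.240 m/s.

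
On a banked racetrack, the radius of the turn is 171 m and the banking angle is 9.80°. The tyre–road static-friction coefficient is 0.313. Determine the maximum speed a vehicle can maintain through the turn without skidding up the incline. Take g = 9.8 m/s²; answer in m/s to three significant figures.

29.3 m/s

At the maximum speed, friction acts down the slope at its limiting value f = μN. Radially (horizontal, toward centre): N sinθ + μN cosθ = mv²/r. Vertically: N cosθ − μN sinθ = mg.
Dividing: v² = r g (sinθ + μcosθ)/(cosθ − μsinθ).
sinθ + μcosθ = 0.1702 + 0.313×0.9854 = 0.4786; cosθ − μsinθ = 0.9854 − 0.313×0.1702 = 0.9321.
v² = 171 × 9.8 × 0.4786/0.9321 = 860.5 m²/s², so v = 29.33 m/s.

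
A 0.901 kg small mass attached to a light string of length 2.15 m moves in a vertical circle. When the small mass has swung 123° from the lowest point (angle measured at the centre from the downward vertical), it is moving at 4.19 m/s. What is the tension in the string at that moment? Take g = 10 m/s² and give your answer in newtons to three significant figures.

2.45 N

Take the radial direction toward the centre of the circle as positive. The component of the weight along the string toward the centre is −mg cos φ (φ measured from the bottom), so Newton's second law along the string gives T − mg cos φ = m v²/r.
cos 123° = -0.5446, so T = m(v²/r + g cos φ) = 0.901 × ((4.19)²/2.15 + 10.0 × -0.5446) = 0.901 × (8.166 + (-5.446)) = 0.901 × 2.719 = 2.450 N.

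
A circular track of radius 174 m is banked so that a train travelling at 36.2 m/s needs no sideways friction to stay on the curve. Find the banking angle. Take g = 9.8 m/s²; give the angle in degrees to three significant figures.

37.5°

For a frictionless banked turn: horizontally N sinθ = mv²/r and vertically N cosθ = mg.
Dividing: tanθ = v²/(r g) = (36.2)²/(174 × 9.8) = 1310/1705 = 0.7685.
θ = arctan(0.7685) = 37.54°.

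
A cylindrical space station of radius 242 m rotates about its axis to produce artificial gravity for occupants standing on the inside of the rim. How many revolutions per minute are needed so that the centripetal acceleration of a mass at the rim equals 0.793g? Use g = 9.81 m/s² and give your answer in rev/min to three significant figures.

Require ω²r = 0.793g, so ω = √(0.793 × 9.81/242) = 0.1793 rad/s.
In rev/min: ω × 60/(2π) = 0.1793 × 60/(2π) = 1.712 rev/min.

1.71 rev/min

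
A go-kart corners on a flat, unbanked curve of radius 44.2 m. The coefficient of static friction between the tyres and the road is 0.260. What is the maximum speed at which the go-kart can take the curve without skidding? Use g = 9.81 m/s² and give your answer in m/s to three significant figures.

10.6 m/s

The only inward force on a level bend is static friction, so at the limit f_s = μ_s N = μ_s m g = m v²/r.
Mass cancels: v_max = √(μ_s g r) = √(0.260 × 9.81 × 44.2) = √112.7 = 10.62 m/s.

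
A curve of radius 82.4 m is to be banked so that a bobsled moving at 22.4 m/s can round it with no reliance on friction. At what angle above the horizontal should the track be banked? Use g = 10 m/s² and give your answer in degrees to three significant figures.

31.3°

For a frictionless banked turn: horizontally N sinθ = mv²/r and vertically N cosθ = mg.
Dividing: tanθ = v²/(r g) = (22.4)²/(82.4 × 10.0) = 501.8/824.0 = 0.6089.
θ = arctan(0.6089) = 31.34°.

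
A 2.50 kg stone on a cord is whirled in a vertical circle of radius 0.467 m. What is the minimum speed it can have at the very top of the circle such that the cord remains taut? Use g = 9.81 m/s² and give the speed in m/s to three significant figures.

2.14 m/s

At the highest point the centre is directly below, so both the weight and T act inward: T + mg = mv²/r.
At minimum speed T → 0, so mg = mv_min²/r ⇒ v_min = √(g r) = √(9.81 × 0.467) = 2.140 m/s.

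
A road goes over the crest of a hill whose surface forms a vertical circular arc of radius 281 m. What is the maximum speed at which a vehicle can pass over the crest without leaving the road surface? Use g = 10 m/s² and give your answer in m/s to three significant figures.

53.0 m/s

At the crest the centre of the circle is below the vehicle, so the net downward (centripetal) force is mg − N = mv²/r.
The vehicle leaves the road when N → 0, giving v_max = √(g r) = √(10.0 × 281) = 53.01 m/s.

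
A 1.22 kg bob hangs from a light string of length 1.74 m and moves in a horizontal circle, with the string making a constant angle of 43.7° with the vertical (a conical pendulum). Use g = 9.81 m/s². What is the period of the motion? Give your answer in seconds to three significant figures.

2.25 s

r = L sinθ = 1.202 m. From T sinθ = mω²r and T cosθ = mg: tanθ = ω²r/g, so ω² = g tanθ / r = g/(L cosθ).
ω = √(g/(L cosθ)) = √(9.81/(1.74 × 0.7230)) = √7.798 = 2.793 rad/s.
Period = 2π/ω = 2.250 s.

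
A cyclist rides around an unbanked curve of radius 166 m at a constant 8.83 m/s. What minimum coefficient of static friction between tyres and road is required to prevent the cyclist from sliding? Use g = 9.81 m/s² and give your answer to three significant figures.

Friction provides the centripetal force: μ_s m g = m v²/r, so μ_s = v²/(g r) = (8.830)²/(9.81 × 166) = 77.97/1628 = 0.04788.

0.0479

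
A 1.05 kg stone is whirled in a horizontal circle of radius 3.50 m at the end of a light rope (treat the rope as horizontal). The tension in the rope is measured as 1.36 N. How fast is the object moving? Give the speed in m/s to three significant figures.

2.13 m/s

T = m v²/r ⇒ v = √(T r / m) = √(1.36 × 3.50 / 1.05) = √4.533 = 2.129 m/s.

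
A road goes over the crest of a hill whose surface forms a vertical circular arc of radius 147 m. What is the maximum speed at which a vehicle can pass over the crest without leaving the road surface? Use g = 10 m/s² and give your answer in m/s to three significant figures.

At the crest the centre of the circle is below the vehicle, so the net downward (centripetal) force is mg − N = mv²/r.
The vehicle leaves the road when N → 0, giving v_max = √(g r) = √(10.0 × 147) = 38.34 m/s.

38.3 m/s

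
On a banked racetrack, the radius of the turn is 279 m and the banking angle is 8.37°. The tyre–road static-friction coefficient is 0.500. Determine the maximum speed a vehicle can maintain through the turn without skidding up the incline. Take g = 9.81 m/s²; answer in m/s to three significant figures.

43.7 m/s

At the maximum speed, friction acts down the slope at its limiting value f = μN. Radially (horizontal, toward centre): N sinθ + μN cosθ = mv²/r. Vertically: N cosθ − μN sinθ = mg.
Dividing: v² = r g (sinθ + μcosθ)/(cosθ − μsinθ).
sinθ + μcosθ = 0.1456 + 0.500×0.9893 = 0.6402; cosθ − μsinθ = 0.9893 − 0.500×0.1456 = 0.9166.
v² = 279 × 9.81 × 0.6402/0.9166 = 1912 m²/s², so v = 43.72 m/s.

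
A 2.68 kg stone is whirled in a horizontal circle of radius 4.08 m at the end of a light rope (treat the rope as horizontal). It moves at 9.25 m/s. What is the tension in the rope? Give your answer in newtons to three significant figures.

The tension is the only horizontal force, so it supplies the full centripetal force: T = m v²/r = 2.68 × (9.250)²/4.08 = 2.68 × 85.56/4.08 = 56.20 N.

56.2 N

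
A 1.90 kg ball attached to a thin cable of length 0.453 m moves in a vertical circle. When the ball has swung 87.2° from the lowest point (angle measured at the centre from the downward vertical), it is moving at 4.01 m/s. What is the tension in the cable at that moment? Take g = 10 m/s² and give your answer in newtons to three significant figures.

Take the radial direction toward the centre of the circle as positive. The component of the weight along the string toward the centre is −mg cos φ (φ measured from the bottom), so Newton's second law along the string gives T − mg cos φ = m v²/r.
cos 87.2° = 0.04885, so T = m(v²/r + g cos φ) = 1.90 × ((4.01)²/0.453 + 10.0 × 0.04885) = 1.90 × (35.50 + (0.4885)) = 1.90 × 35.99 = 68.37 N.

68.4 N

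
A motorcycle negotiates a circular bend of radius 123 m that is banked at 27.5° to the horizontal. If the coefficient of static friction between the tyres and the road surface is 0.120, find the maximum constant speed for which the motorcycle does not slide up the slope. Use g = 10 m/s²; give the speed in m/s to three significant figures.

At the maximum speed, friction acts down the slope at its limiting value f = μN. Radially (horizontal, toward centre): N sinθ + μN cosθ = mv²/r. Vertically: N cosθ − μN sinθ = mg.
Dividing: v² = r g (sinθ + μcosθ)/(cosθ − μsinθ).
sinθ + μcosθ = 0.4617 + 0.120×0.8870 = 0.5682; cosθ − μsinθ = 0.8870 − 0.120×0.4617 = 0.8316.
v² = 123 × 10.0 × 0.5682/0.8316 = 840.4 m²/s², so v = 28.99 m/s.

29.0 m/s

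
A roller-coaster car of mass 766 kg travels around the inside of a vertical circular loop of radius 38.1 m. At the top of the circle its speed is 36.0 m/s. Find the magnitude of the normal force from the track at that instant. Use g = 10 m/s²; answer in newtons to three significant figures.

At the top, both N and the weight mg point inward (toward the centre), so N + mg = mv²/r.
N = m(v²/r − g) = 766 × ((36.0)²/38.1 − 10.0) = 766 × (34.02 − 10.0) = 766 × 24.02 = 18400 N.

18400 N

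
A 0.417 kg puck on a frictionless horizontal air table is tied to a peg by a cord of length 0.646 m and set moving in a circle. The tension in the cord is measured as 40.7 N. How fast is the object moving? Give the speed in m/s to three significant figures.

T = m v²/r ⇒ v = √(T r / m) = √(40.7 × 0.646 / 0.417) = √63.05 = 7.940 m/s.

7.94 m/s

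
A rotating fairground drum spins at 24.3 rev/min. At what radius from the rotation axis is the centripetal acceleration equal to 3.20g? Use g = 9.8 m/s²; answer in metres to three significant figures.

4.84 m

ω = 24.3 rev/min × 2π/60 = 2.545 rad/s.
a_c = ω²r = 3.20g ⇒ r = 3.20 × 9.8 / (2.545)² = 31.36/6.475 = 4.843 m.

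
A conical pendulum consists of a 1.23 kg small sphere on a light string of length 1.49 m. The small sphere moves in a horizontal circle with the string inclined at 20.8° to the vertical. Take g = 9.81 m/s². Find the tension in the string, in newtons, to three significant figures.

12.9 N

Vertically the bob has no acceleration, so T cosθ = mg.
T = mg/cosθ = 1.23 × 9.81 / cos 20.8° = 12.07/0.9348 = 12.91 N.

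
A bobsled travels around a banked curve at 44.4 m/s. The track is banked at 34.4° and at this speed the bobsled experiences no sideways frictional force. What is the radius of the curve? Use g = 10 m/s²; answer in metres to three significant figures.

288 m

Frictionless banking: tanθ = v²/(rg), so r = v²/(g tanθ).
r = (44.4)²/(10.0 × tan 34.4°) = 1971/(10.0 × 0.6847) = 1971/6.847 = 287.9 m.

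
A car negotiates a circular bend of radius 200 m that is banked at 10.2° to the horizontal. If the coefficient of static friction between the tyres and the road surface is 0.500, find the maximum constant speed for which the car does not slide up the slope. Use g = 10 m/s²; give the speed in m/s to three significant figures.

38.7 m/s

At the maximum speed, friction acts down the slope at its limiting value f = μN. Radially (horizontal, toward centre): N sinθ + μN cosθ = mv²/r. Vertically: N cosθ − μN sinθ = mg.
Dividing: v² = r g (sinθ + μcosθ)/(cosθ − μsinθ).
sinθ + μcosθ = 0.1771 + 0.500×0.9842 = 0.6692; cosθ − μsinθ = 0.9842 − 0.500×0.1771 = 0.8957.
v² = 200 × 10.0 × 0.6692/0.8957 = 1494 m²/s², so v = 38.66 m/s.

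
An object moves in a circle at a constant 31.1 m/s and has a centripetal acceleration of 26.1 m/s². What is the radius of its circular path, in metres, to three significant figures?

a_c = v²/r ⇒ r = v²/a_c = (31.1)²/26.1 = 967.2/26.1 = 37.06 m.

37.1 m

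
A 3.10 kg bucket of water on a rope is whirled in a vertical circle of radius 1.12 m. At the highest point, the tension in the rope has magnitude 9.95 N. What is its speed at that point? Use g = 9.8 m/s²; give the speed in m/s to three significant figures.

At the top, T + mg = mv²/r, so v = √(r(T/m + g)) = √(1.12 × (9.95/3.10 + 9.8)) = √(1.12 × 13.01) = √14.57 = 3.817 m/s.

3.82 m/s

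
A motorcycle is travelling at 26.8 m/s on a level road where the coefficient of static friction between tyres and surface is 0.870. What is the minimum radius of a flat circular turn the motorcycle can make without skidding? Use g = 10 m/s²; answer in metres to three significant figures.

At the limit, μ_s m g = m v²/r, so r_min = v²/(μ_s g) = (26.8)²/(0.870 × 10.0) = 718.2/8.700 = 82.56 m.

82.6 m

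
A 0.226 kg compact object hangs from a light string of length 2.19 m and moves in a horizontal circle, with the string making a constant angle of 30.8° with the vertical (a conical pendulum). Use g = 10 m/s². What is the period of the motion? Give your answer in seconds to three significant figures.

2.73 s

r = L sinθ = 1.121 m. From T sinθ = mω²r and T cosθ = mg: tanθ = ω²r/g, so ω² = g tanθ / r = g/(L cosθ).
ω = √(g/(L cosθ)) = √(10.0/(2.19 × 0.8590)) = √5.316 = 2.306 rad/s.
Period = 2π/ω = 2.725 s.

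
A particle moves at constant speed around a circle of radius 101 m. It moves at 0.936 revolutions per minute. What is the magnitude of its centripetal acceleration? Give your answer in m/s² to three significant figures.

ω = 0.936 rev/min × 2π/60 = 0.09802 rad/s, so v = ωr = 0.09802 × 101 = 9.900 m/s.
a_c = v²/r = (9.900)²/101 = 98.01/101 = 0.9704 m/s².

0.970 m/s²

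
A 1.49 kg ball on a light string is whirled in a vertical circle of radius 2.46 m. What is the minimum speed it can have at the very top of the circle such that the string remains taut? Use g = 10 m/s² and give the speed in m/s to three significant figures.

At the highest point the centre is directly below, so both the weight and T act inward: T + mg = mv²/r.
At minimum speed T → 0, so mg = mv_min²/r ⇒ v_min = √(g r) = √(10.0 × 2.46) = 4.960 m/s.

4.96 m/s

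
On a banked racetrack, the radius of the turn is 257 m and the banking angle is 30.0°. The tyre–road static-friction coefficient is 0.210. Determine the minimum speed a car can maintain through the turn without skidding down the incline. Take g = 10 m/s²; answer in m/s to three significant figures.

At the minimum speed, friction acts up the slope at its limiting value f = μN. Radially (horizontal, toward centre): N sinθ − μN cosθ = mv²/r. Vertically: N cosθ + μN sinθ = mg.
Dividing: v² = r g (sinθ − μcosθ)/(cosθ + μsinθ).
sinθ − μcosθ = 0.5000 − 0.210×0.8660 = 0.3181; cosθ + μsinθ = 0.8660 + 0.210×0.5000 = 0.9710.
v² = 257 × 10.0 × 0.3181/0.9710 = 842.0 m²/s², so v = 29.02 m/s.

29.0 m/s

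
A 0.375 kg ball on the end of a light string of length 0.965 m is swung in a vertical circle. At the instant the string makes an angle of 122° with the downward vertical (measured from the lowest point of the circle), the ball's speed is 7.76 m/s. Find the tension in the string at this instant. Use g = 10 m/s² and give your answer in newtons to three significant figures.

21.4 N

Take the radial direction toward the centre of the circle as positive. The component of the weight along the string toward the centre is −mg cos φ (φ measured from the bottom), so Newton's second law along the string gives T − mg cos φ = m v²/r.
cos 122° = -0.5299, so T = m(v²/r + g cos φ) = 0.375 × ((7.76)²/0.965 + 10.0 × -0.5299) = 0.375 × (62.40 + (-5.299)) = 0.375 × 57.10 = 21.41 N.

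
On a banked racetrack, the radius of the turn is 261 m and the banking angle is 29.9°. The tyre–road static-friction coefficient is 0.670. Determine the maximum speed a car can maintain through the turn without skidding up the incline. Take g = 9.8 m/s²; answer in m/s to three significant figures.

72.0 m/s

At the maximum speed, friction acts down the slope at its limiting value f = μN. Radially (horizontal, toward centre): N sinθ + μN cosθ = mv²/r. Vertically: N cosθ − μN sinθ = mg.
Dividing: v² = r g (sinθ + μcosθ)/(cosθ − μsinθ).
sinθ + μcosθ = 0.4985 + 0.670×0.8669 = 1.079; cosθ − μsinθ = 0.8669 − 0.670×0.4985 = 0.5329.
v² = 261 × 9.8 × 1.079/0.5329 = 5180 m²/s², so v = 71.97 m/s.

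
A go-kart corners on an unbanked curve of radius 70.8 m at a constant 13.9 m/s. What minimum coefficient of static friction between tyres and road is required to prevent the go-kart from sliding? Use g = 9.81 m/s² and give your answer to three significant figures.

0.278

Friction provides the centripetal force: μ_s m g = m v²/r, so μ_s = v²/(g r) = (13.90)²/(9.81 × 70.8) = 193.2/694.5 = 0.2782.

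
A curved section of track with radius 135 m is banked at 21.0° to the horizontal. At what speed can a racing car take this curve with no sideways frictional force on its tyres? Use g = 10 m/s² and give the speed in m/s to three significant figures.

On a frictionless banked curve, N sinθ = mv²/r and N cosθ = mg, so tanθ = v²/(rg).
v = √(r g tanθ) = √(135 × 10.0 × tan 21.0°) = √(135 × 10.0 × 0.3839) = √518.2 = 22.76 m/s.

22.8 m/s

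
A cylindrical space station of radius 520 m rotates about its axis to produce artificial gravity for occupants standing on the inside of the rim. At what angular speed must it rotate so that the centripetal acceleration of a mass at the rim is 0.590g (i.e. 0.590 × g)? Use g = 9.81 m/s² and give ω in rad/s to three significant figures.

Centripetal acceleration a_c = ω²r. Setting ω²r = 0.590g:
ω = √(0.590g / r) = √(0.590 × 9.81 / 520) = √0.01113 = 0.1055 rad/s.

0.106 rad/s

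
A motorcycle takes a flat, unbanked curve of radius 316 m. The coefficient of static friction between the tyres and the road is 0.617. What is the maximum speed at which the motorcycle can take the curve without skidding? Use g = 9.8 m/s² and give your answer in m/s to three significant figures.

43.7 m/s

The only inward force on a level bend is static friction, so at the limit f_s = μ_s N = μ_s m g = m v²/r.
Mass cancels: v_max = √(μ_s g r) = √(0.617 × 9.8 × 316) = √1911 = 43.71 m/s.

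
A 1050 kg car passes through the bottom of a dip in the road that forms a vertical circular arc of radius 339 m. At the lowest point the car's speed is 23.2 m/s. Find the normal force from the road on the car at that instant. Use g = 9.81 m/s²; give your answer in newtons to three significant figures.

At the lowest point, N points up (toward the centre) and the weight mg points down (away from the centre), so the net inward force is N − mg = mv²/r.
N = m(v²/r + g) = 1050 × ((23.2)²/339 + 9.81) = 1050 × (1.588 + 9.81) = 1050 × 11.40 = 11970 N.

12000 N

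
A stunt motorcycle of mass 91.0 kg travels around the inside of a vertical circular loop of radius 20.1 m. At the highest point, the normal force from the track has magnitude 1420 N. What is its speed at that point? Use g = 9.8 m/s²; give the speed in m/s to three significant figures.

At the top, N + mg = mv²/r, so v = √(r(N/m + g)) = √(20.1 × (1420/91.0 + 9.8)) = √(20.1 × 25.40) = √510.6 = 22.60 m/s.

22.6 m/s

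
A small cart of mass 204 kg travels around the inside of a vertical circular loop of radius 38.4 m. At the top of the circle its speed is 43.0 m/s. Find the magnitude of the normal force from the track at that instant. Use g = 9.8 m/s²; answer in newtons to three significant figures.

7820 N

At the top, both N and the weight mg point inward (toward the centre), so N + mg = mv²/r.
N = m(v²/r − g) = 204 × ((43.0)²/38.4 − 9.8) = 204 × (48.15 − 9.8) = 204 × 38.35 = 7824 N.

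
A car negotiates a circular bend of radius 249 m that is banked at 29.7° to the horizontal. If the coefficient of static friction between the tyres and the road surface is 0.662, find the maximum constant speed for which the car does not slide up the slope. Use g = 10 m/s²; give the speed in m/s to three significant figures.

At the maximum speed, friction acts down the slope at its limiting value f = μN. Radially (horizontal, toward centre): N sinθ + μN cosθ = mv²/r. Vertically: N cosθ − μN sinθ = mg.
Dividing: v² = r g (sinθ + μcosθ)/(cosθ − μsinθ).
sinθ + μcosθ = 0.4955 + 0.662×0.8686 = 1.070; cosθ − μsinθ = 0.8686 − 0.662×0.4955 = 0.5406.
v² = 249 × 10.0 × 1.070/0.5406 = 4930 m²/s², so v = 70.22 m/s.

70.2 m/s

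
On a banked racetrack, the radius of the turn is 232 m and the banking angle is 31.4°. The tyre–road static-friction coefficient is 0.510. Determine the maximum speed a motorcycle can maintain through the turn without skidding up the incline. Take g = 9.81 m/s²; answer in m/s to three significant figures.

60.8 m/s

At the maximum speed, friction acts down the slope at its limiting value f = μN. Radially (horizontal, toward centre): N sinθ + μN cosθ = mv²/r. Vertically: N cosθ − μN sinθ = mg.
Dividing: v² = r g (sinθ + μcosθ)/(cosθ − μsinθ).
sinθ + μcosθ = 0.5210 + 0.510×0.8536 = 0.9563; cosθ − μsinθ = 0.8536 − 0.510×0.5210 = 0.5878.
v² = 232 × 9.81 × 0.9563/0.5878 = 3703 m²/s², so v = 60.85 m/s.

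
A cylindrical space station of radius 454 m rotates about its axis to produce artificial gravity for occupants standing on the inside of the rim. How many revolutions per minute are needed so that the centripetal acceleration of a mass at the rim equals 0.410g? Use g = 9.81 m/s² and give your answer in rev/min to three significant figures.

Require ω²r = 0.410g, so ω = √(0.410 × 9.81/454) = 0.09412 rad/s.
In rev/min: ω × 60/(2π) = 0.09412 × 60/(2π) = 0.8988 rev/min.

0.899 rev/min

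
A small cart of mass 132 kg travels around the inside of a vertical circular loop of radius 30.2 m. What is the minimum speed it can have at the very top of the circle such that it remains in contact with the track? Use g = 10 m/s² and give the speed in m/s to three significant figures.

17.4 m/s

At the top, both weight mg and N point toward the centre: N + mg = mv²/r.
At minimum speed N → 0, so mg = mv_min²/r ⇒ v_min = √(g r) = √(10.0 × 30.2) = 17.38 m/s.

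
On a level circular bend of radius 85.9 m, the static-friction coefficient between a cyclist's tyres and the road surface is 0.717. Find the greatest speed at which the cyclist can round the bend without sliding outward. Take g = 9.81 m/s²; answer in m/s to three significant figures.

Friction provides the centripetal force on a flat curve. At maximum speed it is at its limiting value: μ_s m g = m v²/r.
Mass cancels: v_max = √(μ_s g r) = √(0.717 × 9.81 × 85.9) = √604.2 = 24.58 m/s.

24.6 m/s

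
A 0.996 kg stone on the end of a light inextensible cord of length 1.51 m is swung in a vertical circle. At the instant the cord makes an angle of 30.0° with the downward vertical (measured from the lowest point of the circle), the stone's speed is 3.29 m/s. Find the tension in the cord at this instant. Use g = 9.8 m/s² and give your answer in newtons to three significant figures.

15.6 N

Take the radial direction toward the centre of the circle as positive. The component of the weight along the string toward the centre is −mg cos φ (φ measured from the bottom), so Newton's second law along the string gives T − mg cos φ = m v²/r.
cos 30.0° = 0.8660, so T = m(v²/r + g cos φ) = 0.996 × ((3.29)²/1.51 + 9.8 × 0.8660) = 0.996 × (7.168 + (8.487)) = 0.996 × 15.66 = 15.59 N.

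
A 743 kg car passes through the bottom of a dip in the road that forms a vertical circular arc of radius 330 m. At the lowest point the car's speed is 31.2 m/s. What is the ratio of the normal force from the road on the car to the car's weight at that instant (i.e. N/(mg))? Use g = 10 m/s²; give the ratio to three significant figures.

1.29

At the bottom, N − mg = mv²/r, so N = m(v²/r + g) and N/(mg) = v²/(rg) + 1 = (31.2)²/(330 × 10.0) + 1 = 0.2950 + 1 = 1.295.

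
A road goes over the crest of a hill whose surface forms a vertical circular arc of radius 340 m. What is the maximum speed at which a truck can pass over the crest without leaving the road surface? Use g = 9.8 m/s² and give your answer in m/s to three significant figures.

At the crest the centre of the circle is below the truck, so the net downward (centripetal) force is mg − N = mv²/r.
The truck leaves the road when N → 0, giving v_max = √(g r) = √(9.8 × 340) = 57.72 m/s.

57.7 m/s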